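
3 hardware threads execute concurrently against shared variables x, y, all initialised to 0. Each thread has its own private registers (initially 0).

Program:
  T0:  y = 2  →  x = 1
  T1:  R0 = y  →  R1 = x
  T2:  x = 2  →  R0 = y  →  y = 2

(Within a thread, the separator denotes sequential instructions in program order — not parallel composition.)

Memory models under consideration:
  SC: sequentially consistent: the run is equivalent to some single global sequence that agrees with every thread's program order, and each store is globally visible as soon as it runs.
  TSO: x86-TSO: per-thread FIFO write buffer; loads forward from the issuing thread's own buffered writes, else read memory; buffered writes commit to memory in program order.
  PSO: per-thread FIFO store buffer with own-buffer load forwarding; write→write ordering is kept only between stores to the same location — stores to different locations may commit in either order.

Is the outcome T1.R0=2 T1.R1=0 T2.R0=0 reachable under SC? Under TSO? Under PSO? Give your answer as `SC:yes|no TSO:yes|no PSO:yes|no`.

outcome vector order: (T1.R0,T1.R1,T2.R0)
under SC → <0 0 0>; <0 0 2>; <0 1 0>; <0 1 2>; <0 2 0>; <0 2 2>; <2 0 2>; <2 1 0>; <2 1 2>; <2 2 0>; <2 2 2>
under TSO → <0 0 0>; <0 0 2>; <0 1 0>; <0 1 2>; <0 2 0>; <0 2 2>; <2 0 0>; <2 0 2>; <2 1 0>; <2 1 2>; <2 2 0>; <2 2 2>
under PSO → <0 0 0>; <0 0 2>; <0 1 0>; <0 1 2>; <0 2 0>; <0 2 2>; <2 0 0>; <2 0 2>; <2 1 0>; <2 1 2>; <2 2 0>; <2 2 2>
target <2 0 0> ∈ {TSO,PSO}

SC:no TSO:yes PSO:yes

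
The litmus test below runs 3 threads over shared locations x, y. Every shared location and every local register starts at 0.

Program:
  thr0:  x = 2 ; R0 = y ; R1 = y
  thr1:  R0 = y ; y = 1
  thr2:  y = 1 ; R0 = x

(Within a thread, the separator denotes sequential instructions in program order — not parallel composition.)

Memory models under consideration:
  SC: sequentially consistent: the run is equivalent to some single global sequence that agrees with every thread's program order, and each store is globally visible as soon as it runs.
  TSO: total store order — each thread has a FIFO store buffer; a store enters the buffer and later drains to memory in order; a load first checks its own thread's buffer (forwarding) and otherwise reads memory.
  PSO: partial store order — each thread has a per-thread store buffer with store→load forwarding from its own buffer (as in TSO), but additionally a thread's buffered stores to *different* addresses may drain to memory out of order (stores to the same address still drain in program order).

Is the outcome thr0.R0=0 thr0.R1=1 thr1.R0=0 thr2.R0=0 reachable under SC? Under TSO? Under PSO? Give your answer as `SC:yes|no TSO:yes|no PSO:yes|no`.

SC:no TSO:yes PSO:yes

outcome vector order: (thr0.R0,thr0.R1,thr1.R0,thr2.R0)
under SC → 0/0/0/2, 0/0/1/2, 0/1/0/2, 0/1/1/2, 1/1/0/0, 1/1/0/2, 1/1/1/0, 1/1/1/2
under TSO → 0/0/0/0, 0/0/0/2, 0/0/1/0, 0/0/1/2, 0/1/0/0, 0/1/0/2, 0/1/1/0, 0/1/1/2, 1/1/0/0, 1/1/0/2, 1/1/1/0, 1/1/1/2
under PSO → 0/0/0/0, 0/0/0/2, 0/0/1/0, 0/0/1/2, 0/1/0/0, 0/1/0/2, 0/1/1/0, 0/1/1/2, 1/1/0/0, 1/1/0/2, 1/1/1/0, 1/1/1/2
target 0/1/0/0 ∈ {TSO,PSO}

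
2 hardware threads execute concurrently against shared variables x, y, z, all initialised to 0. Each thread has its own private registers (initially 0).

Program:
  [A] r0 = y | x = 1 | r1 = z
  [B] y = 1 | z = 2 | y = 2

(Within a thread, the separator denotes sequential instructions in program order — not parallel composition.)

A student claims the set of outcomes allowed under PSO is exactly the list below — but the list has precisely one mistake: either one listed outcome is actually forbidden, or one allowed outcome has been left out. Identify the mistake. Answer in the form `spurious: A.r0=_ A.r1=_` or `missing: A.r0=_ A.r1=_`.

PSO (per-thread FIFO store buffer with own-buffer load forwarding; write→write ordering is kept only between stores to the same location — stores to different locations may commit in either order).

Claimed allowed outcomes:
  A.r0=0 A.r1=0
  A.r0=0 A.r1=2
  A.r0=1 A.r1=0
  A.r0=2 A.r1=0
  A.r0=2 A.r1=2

missing: A.r0=1 A.r1=2

outcome vector order: (A.r0,A.r1)
under PSO → (0,0), (0,2), (1,0), (1,2), (2,0), (2,2)
PSO∖claimed = {(1,2)}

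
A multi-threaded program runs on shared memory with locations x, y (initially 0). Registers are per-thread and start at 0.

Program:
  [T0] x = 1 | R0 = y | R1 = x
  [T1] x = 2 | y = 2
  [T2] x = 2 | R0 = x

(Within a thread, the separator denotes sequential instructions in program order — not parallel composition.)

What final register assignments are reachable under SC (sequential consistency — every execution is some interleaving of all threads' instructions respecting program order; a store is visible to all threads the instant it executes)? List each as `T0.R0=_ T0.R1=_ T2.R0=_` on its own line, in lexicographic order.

T0.R0=0 T0.R1=1 T2.R0=1
T0.R0=0 T0.R1=1 T2.R0=2
T0.R0=0 T0.R1=2 T2.R0=1
T0.R0=0 T0.R1=2 T2.R0=2
T0.R0=2 T0.R1=1 T2.R0=1
T0.R0=2 T0.R1=1 T2.R0=2
T0.R0=2 T0.R1=2 T2.R0=1
T0.R0=2 T0.R1=2 T2.R0=2

outcome vector order: (T0.R0,T0.R1,T2.R0)
|SC outcomes| = 8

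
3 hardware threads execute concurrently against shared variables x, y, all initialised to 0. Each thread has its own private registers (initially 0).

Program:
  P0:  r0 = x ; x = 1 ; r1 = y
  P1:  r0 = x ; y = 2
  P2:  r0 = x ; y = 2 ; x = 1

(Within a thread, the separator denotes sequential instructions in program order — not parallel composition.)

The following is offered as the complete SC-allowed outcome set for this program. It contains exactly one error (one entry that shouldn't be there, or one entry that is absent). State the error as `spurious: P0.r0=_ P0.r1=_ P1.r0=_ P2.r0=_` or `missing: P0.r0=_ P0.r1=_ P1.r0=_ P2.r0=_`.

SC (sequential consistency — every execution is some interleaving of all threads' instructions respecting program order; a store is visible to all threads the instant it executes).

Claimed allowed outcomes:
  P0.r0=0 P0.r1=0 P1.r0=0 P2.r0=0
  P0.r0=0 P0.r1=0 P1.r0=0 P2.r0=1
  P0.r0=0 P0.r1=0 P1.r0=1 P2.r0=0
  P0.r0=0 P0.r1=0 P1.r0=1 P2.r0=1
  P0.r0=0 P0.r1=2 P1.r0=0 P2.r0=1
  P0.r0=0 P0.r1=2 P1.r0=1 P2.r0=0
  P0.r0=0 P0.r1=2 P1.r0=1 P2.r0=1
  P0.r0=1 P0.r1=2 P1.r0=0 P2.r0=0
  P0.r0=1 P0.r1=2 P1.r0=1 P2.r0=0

missing: P0.r0=0 P0.r1=2 P1.r0=0 P2.r0=0

outcome vector order: (P0.r0,P0.r1,P1.r0,P2.r0)
SC (10): 0000; 0001; 0010; 0011; 0200; 0201; 0210; 0211; 1200; 1210
SC∖claimed = {0200}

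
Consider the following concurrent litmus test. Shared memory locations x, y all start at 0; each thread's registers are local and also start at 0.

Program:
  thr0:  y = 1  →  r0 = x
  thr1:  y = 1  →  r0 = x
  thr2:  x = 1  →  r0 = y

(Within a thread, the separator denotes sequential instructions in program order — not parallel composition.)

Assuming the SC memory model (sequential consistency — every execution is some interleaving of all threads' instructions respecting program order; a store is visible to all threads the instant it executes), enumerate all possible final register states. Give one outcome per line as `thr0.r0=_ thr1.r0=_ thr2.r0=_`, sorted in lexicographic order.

outcome vector order: (thr0.r0,thr1.r0,thr2.r0)
|SC outcomes| = 5

thr0.r0=0 thr1.r0=0 thr2.r0=1
thr0.r0=0 thr1.r0=1 thr2.r0=1
thr0.r0=1 thr1.r0=0 thr2.r0=1
thr0.r0=1 thr1.r0=1 thr2.r0=0
thr0.r0=1 thr1.r0=1 thr2.r0=1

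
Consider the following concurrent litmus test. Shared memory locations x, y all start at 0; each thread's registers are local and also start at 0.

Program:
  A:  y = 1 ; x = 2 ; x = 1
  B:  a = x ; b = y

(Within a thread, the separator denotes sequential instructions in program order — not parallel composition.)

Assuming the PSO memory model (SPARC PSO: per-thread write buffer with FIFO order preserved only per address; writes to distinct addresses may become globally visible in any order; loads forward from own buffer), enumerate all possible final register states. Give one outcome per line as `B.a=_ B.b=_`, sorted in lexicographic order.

B.a=0 B.b=0
B.a=0 B.b=1
B.a=1 B.b=0
B.a=1 B.b=1
B.a=2 B.b=0
B.a=2 B.b=1

outcome vector order: (B.a,B.b)
|PSO outcomes| = 6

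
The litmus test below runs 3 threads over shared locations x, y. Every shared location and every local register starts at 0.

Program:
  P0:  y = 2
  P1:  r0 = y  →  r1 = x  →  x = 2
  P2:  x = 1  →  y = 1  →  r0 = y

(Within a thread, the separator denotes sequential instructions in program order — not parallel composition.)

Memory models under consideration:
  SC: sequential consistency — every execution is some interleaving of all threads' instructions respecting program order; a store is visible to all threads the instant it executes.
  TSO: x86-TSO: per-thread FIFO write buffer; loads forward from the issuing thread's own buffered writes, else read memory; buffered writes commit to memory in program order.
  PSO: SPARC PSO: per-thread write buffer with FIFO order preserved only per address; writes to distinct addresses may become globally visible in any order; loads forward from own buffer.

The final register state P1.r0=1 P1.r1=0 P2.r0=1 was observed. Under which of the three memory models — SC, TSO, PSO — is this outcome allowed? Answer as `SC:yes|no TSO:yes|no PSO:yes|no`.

SC:no TSO:no PSO:yes

outcome vector order: (P1.r0,P1.r1,P2.r0)
SC: 9 outcomes — {001; 002; 011; 012; 111; 112; 201; 211; 212}
TSO: 9 outcomes — {001; 002; 011; 012; 111; 112; 201; 211; 212}
PSO: 12 outcomes — {001; 002; 011; 012; 101; 102; 111; 112; 201; 202; 211; 212}
target 101 ∈ {PSO}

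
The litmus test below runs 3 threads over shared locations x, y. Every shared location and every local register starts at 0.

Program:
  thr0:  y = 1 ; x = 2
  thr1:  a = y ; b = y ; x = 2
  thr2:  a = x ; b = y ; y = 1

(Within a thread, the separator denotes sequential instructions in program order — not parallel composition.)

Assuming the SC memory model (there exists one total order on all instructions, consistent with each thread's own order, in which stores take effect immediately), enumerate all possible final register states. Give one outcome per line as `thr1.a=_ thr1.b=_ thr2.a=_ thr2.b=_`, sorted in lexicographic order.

outcome vector order: (thr1.a,thr1.b,thr2.a,thr2.b)
|SC outcomes| = 10

thr1.a=0 thr1.b=0 thr2.a=0 thr2.b=0
thr1.a=0 thr1.b=0 thr2.a=0 thr2.b=1
thr1.a=0 thr1.b=0 thr2.a=2 thr2.b=0
thr1.a=0 thr1.b=0 thr2.a=2 thr2.b=1
thr1.a=0 thr1.b=1 thr2.a=0 thr2.b=0
thr1.a=0 thr1.b=1 thr2.a=0 thr2.b=1
thr1.a=0 thr1.b=1 thr2.a=2 thr2.b=1
thr1.a=1 thr1.b=1 thr2.a=0 thr2.b=0
thr1.a=1 thr1.b=1 thr2.a=0 thr2.b=1
thr1.a=1 thr1.b=1 thr2.a=2 thr2.b=1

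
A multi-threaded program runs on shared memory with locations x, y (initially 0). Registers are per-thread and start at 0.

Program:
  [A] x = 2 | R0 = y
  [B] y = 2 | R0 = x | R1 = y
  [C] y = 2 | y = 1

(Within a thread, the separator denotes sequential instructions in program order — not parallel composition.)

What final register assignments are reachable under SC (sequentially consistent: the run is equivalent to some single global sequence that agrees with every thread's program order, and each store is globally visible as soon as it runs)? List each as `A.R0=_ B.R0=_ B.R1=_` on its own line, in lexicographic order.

outcome vector order: (A.R0,B.R0,B.R1)
|SC outcomes| = 10

A.R0=0 B.R0=2 B.R1=1
A.R0=0 B.R0=2 B.R1=2
A.R0=1 B.R0=0 B.R1=1
A.R0=1 B.R0=0 B.R1=2
A.R0=1 B.R0=2 B.R1=1
A.R0=1 B.R0=2 B.R1=2
A.R0=2 B.R0=0 B.R1=1
A.R0=2 B.R0=0 B.R1=2
A.R0=2 B.R0=2 B.R1=1
A.R0=2 B.R0=2 B.R1=2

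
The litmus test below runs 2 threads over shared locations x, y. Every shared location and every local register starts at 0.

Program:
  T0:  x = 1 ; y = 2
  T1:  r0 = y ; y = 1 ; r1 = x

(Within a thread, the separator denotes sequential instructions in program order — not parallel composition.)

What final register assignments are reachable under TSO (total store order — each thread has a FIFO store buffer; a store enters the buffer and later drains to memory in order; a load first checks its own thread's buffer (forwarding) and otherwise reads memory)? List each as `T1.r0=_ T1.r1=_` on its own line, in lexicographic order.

T1.r0=0 T1.r1=0
T1.r0=0 T1.r1=1
T1.r0=2 T1.r1=1

outcome vector order: (T1.r0,T1.r1)
|TSO outcomes| = 3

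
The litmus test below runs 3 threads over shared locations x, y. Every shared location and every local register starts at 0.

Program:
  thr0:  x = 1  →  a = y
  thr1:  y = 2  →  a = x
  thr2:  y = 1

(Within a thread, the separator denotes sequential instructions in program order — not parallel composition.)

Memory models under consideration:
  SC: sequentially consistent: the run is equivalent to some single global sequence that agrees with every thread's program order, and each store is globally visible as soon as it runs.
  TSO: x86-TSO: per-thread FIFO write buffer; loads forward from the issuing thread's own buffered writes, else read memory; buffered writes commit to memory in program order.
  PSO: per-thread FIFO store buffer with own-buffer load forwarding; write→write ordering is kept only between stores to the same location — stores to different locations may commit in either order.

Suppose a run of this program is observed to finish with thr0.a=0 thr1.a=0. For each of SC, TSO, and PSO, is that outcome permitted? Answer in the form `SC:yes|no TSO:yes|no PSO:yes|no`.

SC:no TSO:yes PSO:yes

outcome vector order: (thr0.a,thr1.a)
SC: 5 outcomes — {0/1, 1/0, 1/1, 2/0, 2/1}
TSO: 6 outcomes — {0/0, 0/1, 1/0, 1/1, 2/0, 2/1}
PSO: 6 outcomes — {0/0, 0/1, 1/0, 1/1, 2/0, 2/1}
target 0/0 ∈ {TSO,PSO}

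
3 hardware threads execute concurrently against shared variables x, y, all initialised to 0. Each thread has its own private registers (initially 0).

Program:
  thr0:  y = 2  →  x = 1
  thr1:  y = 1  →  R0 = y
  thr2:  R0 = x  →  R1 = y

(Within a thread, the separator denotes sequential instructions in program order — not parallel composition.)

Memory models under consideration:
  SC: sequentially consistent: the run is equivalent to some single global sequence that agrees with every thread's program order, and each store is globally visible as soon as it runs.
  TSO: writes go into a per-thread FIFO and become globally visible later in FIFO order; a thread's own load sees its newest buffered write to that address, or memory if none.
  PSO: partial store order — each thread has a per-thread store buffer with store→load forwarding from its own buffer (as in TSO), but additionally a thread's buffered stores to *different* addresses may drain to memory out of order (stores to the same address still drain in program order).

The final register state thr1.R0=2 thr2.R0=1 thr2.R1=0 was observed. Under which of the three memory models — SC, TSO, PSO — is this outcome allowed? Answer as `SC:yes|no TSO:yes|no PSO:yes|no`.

outcome vector order: (thr1.R0,thr2.R0,thr2.R1)
under SC → 1/0/0; 1/0/1; 1/0/2; 1/1/1; 1/1/2; 2/0/0; 2/0/1; 2/0/2; 2/1/2
under TSO → 1/0/0; 1/0/1; 1/0/2; 1/1/1; 1/1/2; 2/0/0; 2/0/1; 2/0/2; 2/1/2
under PSO → 1/0/0; 1/0/1; 1/0/2; 1/1/0; 1/1/1; 1/1/2; 2/0/0; 2/0/1; 2/0/2; 2/1/0; 2/1/1; 2/1/2
target 2/1/0 ∈ {PSO}

SC:no TSO:no PSO:yes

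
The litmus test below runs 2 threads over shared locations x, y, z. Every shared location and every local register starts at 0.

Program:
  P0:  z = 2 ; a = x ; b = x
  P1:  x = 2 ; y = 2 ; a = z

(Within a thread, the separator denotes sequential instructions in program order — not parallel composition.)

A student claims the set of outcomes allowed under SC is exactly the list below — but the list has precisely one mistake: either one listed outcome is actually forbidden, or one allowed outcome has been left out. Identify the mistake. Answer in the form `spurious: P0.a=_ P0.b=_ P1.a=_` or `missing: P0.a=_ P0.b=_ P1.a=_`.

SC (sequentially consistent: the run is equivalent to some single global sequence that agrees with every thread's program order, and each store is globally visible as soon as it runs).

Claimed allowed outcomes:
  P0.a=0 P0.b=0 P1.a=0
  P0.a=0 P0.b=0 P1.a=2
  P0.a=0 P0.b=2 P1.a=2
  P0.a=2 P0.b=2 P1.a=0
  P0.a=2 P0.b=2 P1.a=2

spurious: P0.a=0 P0.b=0 P1.a=0

outcome vector order: (P0.a,P0.b,P1.a)
SC: 4 outcomes — {0/0/2, 0/2/2, 2/2/0, 2/2/2}
claimed∖SC = {0/0/0}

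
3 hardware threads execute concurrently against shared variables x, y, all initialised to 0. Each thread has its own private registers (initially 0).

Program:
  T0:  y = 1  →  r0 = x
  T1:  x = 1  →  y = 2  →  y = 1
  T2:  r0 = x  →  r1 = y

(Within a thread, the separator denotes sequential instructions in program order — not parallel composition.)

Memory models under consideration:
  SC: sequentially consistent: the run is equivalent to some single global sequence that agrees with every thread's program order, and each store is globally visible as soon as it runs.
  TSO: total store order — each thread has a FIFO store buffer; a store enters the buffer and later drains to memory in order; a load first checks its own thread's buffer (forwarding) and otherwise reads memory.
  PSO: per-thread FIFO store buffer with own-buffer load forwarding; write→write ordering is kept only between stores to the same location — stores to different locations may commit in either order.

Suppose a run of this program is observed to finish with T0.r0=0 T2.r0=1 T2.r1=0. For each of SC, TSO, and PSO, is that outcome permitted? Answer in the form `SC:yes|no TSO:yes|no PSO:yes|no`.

SC:no TSO:yes PSO:yes

outcome vector order: (T0.r0,T2.r0,T2.r1)
[SC] allowed = {(0,0,0), (0,0,1), (0,0,2), (0,1,1), (0,1,2), (1,0,0), (1,0,1), (1,0,2), (1,1,0), (1,1,1), (1,1,2)}
[TSO] allowed = {(0,0,0), (0,0,1), (0,0,2), (0,1,0), (0,1,1), (0,1,2), (1,0,0), (1,0,1), (1,0,2), (1,1,0), (1,1,1), (1,1,2)}
[PSO] allowed = {(0,0,0), (0,0,1), (0,0,2), (0,1,0), (0,1,1), (0,1,2), (1,0,0), (1,0,1), (1,0,2), (1,1,0), (1,1,1), (1,1,2)}
target (0,1,0) ∈ {TSO,PSO}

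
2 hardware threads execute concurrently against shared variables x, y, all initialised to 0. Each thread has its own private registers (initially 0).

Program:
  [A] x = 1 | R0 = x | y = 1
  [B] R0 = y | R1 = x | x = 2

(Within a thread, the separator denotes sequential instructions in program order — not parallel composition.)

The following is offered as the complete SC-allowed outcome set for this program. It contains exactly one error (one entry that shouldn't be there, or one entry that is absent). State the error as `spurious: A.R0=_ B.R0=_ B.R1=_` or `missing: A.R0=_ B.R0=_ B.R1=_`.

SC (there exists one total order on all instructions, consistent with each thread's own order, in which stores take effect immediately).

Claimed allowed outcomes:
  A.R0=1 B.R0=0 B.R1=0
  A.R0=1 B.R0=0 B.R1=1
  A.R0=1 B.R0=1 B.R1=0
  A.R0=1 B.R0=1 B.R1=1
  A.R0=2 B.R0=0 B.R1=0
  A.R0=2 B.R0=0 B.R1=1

outcome vector order: (A.R0,B.R0,B.R1)
SC: 5 outcomes — {<1 0 0>; <1 0 1>; <1 1 1>; <2 0 0>; <2 0 1>}
claimed∖SC = {<1 1 0>}

spurious: A.R0=1 B.R0=1 B.R1=0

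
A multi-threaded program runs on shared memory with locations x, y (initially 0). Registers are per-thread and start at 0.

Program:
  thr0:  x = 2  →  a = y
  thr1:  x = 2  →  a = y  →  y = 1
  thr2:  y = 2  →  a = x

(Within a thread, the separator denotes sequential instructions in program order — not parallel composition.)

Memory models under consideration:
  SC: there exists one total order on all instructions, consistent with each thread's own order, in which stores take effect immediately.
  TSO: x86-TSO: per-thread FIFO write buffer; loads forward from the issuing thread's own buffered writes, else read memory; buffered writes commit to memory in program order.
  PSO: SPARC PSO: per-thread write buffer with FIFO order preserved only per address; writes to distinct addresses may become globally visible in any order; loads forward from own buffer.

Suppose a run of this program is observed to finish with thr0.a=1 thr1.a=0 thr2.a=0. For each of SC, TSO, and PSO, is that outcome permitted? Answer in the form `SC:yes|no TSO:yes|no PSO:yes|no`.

SC:no TSO:yes PSO:yes

outcome vector order: (thr0.a,thr1.a,thr2.a)
SC: 8 outcomes — {0/0/2 0/2/2 1/0/2 1/2/0 1/2/2 2/0/2 2/2/0 2/2/2}
TSO: 12 outcomes — {0/0/0 0/0/2 0/2/0 0/2/2 1/0/0 1/0/2 1/2/0 1/2/2 2/0/0 2/0/2 2/2/0 2/2/2}
PSO: 12 outcomes — {0/0/0 0/0/2 0/2/0 0/2/2 1/0/0 1/0/2 1/2/0 1/2/2 2/0/0 2/0/2 2/2/0 2/2/2}
target 1/0/0 ∈ {TSO,PSO}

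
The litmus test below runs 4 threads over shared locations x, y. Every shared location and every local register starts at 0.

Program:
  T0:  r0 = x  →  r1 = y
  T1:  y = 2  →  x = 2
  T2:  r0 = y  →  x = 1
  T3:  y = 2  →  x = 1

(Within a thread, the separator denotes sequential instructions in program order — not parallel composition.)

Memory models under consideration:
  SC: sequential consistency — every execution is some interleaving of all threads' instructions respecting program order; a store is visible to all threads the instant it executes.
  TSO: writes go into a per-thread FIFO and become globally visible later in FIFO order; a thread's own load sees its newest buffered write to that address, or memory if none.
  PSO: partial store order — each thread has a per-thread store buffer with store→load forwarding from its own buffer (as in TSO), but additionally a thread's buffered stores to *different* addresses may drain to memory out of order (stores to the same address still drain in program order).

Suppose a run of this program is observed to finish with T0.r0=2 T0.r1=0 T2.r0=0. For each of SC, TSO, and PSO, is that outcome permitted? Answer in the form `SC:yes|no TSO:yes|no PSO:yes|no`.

SC:no TSO:no PSO:yes

outcome vector order: (T0.r0,T0.r1,T2.r0)
SC: 9 outcomes — {<0 0 0>; <0 0 2>; <0 2 0>; <0 2 2>; <1 0 0>; <1 2 0>; <1 2 2>; <2 2 0>; <2 2 2>}
TSO: 9 outcomes — {<0 0 0>; <0 0 2>; <0 2 0>; <0 2 2>; <1 0 0>; <1 2 0>; <1 2 2>; <2 2 0>; <2 2 2>}
PSO: 12 outcomes — {<0 0 0>; <0 0 2>; <0 2 0>; <0 2 2>; <1 0 0>; <1 0 2>; <1 2 0>; <1 2 2>; <2 0 0>; <2 0 2>; <2 2 0>; <2 2 2>}
target <2 0 0> ∈ {PSO}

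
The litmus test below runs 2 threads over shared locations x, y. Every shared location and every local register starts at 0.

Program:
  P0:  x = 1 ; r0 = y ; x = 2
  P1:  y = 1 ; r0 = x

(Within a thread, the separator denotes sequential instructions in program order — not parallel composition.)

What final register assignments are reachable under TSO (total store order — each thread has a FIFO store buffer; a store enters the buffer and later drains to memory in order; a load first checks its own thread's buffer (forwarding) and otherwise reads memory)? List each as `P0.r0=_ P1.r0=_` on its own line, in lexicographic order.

outcome vector order: (P0.r0,P1.r0)
|TSO outcomes| = 6

P0.r0=0 P1.r0=0
P0.r0=0 P1.r0=1
P0.r0=0 P1.r0=2
P0.r0=1 P1.r0=0
P0.r0=1 P1.r0=1
P0.r0=1 P1.r0=2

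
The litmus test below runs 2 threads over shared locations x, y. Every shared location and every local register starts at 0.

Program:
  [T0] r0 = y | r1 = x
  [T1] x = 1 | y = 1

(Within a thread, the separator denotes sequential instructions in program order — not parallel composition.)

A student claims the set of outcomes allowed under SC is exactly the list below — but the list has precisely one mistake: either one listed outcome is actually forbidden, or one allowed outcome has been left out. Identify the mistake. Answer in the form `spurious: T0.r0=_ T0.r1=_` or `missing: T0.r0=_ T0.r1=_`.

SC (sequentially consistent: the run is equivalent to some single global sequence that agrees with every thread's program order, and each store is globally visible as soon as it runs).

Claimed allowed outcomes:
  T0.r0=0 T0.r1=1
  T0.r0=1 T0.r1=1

missing: T0.r0=0 T0.r1=0

outcome vector order: (T0.r0,T0.r1)
SC (3): <0 0> <0 1> <1 1>
SC∖claimed = {<0 0>}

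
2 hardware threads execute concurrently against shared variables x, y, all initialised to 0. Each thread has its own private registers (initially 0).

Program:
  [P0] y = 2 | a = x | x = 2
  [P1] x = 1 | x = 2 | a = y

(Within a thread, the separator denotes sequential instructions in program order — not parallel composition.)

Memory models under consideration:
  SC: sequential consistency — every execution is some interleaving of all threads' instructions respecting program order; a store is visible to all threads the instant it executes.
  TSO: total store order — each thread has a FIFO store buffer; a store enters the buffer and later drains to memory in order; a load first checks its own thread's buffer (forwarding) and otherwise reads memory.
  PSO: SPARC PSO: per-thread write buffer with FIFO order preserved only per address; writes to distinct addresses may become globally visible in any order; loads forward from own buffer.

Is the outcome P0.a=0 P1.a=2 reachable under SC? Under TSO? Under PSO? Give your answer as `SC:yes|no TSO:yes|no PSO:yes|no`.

SC:yes TSO:yes PSO:yes

outcome vector order: (P0.a,P1.a)
under SC → (0,2), (1,2), (2,0), (2,2)
under TSO → (0,0), (0,2), (1,0), (1,2), (2,0), (2,2)
under PSO → (0,0), (0,2), (1,0), (1,2), (2,0), (2,2)
target (0,2) ∈ {SC,TSO,PSO}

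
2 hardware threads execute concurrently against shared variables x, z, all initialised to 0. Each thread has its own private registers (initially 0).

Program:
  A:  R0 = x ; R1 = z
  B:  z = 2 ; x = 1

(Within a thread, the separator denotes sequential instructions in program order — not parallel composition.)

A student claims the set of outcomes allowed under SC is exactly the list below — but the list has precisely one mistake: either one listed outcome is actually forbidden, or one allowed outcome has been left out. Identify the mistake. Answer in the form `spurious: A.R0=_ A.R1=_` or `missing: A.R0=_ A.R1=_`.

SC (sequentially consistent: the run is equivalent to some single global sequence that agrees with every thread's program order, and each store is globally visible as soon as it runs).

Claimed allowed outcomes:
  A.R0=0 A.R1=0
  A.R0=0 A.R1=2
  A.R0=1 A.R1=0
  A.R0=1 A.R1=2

outcome vector order: (A.R0,A.R1)
[SC] allowed = {(0,0) (0,2) (1,2)}
claimed∖SC = {(1,0)}

spurious: A.R0=1 A.R1=0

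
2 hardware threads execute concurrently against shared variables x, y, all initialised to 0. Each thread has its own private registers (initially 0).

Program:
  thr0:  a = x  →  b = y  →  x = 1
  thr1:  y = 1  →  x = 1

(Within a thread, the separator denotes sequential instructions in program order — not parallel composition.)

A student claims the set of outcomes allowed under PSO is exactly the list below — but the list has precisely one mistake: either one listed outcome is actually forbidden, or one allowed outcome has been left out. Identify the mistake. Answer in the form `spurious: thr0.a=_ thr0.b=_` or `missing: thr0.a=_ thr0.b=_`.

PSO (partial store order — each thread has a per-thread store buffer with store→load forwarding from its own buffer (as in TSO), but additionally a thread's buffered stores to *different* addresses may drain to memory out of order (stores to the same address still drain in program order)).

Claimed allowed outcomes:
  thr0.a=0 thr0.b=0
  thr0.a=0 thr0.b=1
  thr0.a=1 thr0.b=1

missing: thr0.a=1 thr0.b=0

outcome vector order: (thr0.a,thr0.b)
under PSO → (0,0), (0,1), (1,0), (1,1)
PSO∖claimed = {(1,0)}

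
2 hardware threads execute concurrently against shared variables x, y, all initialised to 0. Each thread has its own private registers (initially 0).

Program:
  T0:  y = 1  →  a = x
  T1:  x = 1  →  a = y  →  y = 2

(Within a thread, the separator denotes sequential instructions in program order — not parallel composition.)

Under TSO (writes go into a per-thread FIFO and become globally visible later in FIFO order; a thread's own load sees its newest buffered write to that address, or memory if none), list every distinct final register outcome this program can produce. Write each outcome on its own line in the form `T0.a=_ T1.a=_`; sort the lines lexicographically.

T0.a=0 T1.a=0
T0.a=0 T1.a=1
T0.a=1 T1.a=0
T0.a=1 T1.a=1

outcome vector order: (T0.a,T1.a)
|TSO outcomes| = 4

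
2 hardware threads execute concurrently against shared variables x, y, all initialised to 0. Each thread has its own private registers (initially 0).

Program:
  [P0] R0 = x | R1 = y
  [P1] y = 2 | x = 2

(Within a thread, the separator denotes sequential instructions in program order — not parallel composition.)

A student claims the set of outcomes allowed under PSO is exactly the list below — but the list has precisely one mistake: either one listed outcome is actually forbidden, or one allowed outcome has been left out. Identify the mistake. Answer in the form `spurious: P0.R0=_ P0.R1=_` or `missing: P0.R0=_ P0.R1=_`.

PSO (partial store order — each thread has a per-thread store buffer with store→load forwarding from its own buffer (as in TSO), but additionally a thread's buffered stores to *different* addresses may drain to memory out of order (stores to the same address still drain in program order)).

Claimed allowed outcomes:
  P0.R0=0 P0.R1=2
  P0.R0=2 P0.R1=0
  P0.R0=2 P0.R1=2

missing: P0.R0=0 P0.R1=0

outcome vector order: (P0.R0,P0.R1)
[PSO] allowed = {<0 0>, <0 2>, <2 0>, <2 2>}
PSO∖claimed = {<0 0>}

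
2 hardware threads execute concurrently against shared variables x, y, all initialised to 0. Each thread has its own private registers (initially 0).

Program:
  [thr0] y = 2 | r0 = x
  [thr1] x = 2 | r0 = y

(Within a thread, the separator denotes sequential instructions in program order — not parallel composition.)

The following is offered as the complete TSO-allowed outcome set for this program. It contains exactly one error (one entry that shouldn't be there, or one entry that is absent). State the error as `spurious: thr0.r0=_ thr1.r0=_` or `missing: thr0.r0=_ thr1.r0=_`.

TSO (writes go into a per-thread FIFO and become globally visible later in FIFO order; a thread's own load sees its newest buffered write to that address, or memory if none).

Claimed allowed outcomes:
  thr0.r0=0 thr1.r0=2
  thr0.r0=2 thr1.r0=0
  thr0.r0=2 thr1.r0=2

missing: thr0.r0=0 thr1.r0=0

outcome vector order: (thr0.r0,thr1.r0)
TSO (4): 00; 02; 20; 22
TSO∖claimed = {00}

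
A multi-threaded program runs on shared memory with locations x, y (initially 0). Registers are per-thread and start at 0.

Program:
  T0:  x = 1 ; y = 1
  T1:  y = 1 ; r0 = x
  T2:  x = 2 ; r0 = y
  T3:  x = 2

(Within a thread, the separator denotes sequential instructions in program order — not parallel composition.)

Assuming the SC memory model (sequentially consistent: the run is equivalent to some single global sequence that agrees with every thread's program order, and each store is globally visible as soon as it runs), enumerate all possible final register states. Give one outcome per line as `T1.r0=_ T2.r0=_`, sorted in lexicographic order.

T1.r0=0 T2.r0=1
T1.r0=1 T2.r0=0
T1.r0=1 T2.r0=1
T1.r0=2 T2.r0=0
T1.r0=2 T2.r0=1

outcome vector order: (T1.r0,T2.r0)
|SC outcomes| = 5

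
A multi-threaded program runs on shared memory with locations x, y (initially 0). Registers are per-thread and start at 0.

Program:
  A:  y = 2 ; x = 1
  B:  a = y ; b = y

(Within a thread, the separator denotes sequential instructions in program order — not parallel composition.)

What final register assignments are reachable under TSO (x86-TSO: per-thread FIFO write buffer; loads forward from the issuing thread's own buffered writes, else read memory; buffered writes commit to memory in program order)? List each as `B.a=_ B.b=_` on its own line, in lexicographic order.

B.a=0 B.b=0
B.a=0 B.b=2
B.a=2 B.b=2

outcome vector order: (B.a,B.b)
|TSO outcomes| = 3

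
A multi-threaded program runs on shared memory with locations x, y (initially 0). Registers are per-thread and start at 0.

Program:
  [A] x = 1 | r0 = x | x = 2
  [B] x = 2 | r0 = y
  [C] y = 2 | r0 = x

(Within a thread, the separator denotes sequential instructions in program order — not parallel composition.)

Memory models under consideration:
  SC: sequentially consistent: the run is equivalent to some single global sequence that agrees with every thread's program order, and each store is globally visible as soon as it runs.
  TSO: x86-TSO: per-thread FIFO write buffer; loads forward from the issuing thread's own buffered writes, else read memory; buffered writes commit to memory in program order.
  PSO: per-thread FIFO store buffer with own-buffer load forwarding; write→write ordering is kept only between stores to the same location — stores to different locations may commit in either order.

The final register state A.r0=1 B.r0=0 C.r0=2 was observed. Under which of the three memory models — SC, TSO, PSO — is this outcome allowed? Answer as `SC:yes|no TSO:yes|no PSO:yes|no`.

SC:yes TSO:yes PSO:yes

outcome vector order: (A.r0,B.r0,C.r0)
SC: 9 outcomes — {<1 0 1>; <1 0 2>; <1 2 0>; <1 2 1>; <1 2 2>; <2 0 2>; <2 2 0>; <2 2 1>; <2 2 2>}
TSO: 12 outcomes — {<1 0 0>; <1 0 1>; <1 0 2>; <1 2 0>; <1 2 1>; <1 2 2>; <2 0 0>; <2 0 1>; <2 0 2>; <2 2 0>; <2 2 1>; <2 2 2>}
PSO: 12 outcomes — {<1 0 0>; <1 0 1>; <1 0 2>; <1 2 0>; <1 2 1>; <1 2 2>; <2 0 0>; <2 0 1>; <2 0 2>; <2 2 0>; <2 2 1>; <2 2 2>}
target <1 0 2> ∈ {SC,TSO,PSO}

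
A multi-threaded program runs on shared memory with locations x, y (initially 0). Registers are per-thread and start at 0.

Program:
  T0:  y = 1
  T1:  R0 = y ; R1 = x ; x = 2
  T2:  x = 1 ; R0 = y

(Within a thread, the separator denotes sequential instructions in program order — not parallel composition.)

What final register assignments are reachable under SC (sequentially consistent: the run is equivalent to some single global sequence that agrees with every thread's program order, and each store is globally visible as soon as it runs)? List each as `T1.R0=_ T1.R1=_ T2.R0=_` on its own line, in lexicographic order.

T1.R0=0 T1.R1=0 T2.R0=0
T1.R0=0 T1.R1=0 T2.R0=1
T1.R0=0 T1.R1=1 T2.R0=0
T1.R0=0 T1.R1=1 T2.R0=1
T1.R0=1 T1.R1=0 T2.R0=1
T1.R0=1 T1.R1=1 T2.R0=0
T1.R0=1 T1.R1=1 T2.R0=1

outcome vector order: (T1.R0,T1.R1,T2.R0)
|SC outcomes| = 7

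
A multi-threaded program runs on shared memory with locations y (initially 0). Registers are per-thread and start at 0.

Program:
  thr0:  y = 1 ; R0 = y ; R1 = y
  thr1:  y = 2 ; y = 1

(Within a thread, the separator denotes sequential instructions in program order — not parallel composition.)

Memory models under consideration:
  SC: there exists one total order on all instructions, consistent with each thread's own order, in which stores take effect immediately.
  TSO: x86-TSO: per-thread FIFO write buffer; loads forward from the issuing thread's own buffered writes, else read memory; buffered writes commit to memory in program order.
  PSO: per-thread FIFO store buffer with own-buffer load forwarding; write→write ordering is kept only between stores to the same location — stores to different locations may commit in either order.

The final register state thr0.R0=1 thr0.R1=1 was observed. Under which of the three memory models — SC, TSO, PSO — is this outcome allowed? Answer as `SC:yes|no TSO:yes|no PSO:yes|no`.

outcome vector order: (thr0.R0,thr0.R1)
SC (4): <1 1>, <1 2>, <2 1>, <2 2>
TSO (4): <1 1>, <1 2>, <2 1>, <2 2>
PSO (4): <1 1>, <1 2>, <2 1>, <2 2>
target <1 1> ∈ {SC,TSO,PSO}

SC:yes TSO:yes PSO:yes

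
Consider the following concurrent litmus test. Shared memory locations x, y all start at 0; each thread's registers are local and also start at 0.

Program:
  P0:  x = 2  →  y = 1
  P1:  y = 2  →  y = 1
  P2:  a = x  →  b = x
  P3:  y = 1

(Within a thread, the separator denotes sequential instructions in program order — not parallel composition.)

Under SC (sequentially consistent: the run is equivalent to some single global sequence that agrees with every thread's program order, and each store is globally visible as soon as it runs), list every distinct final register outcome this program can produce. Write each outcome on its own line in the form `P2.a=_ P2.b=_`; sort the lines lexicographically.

P2.a=0 P2.b=0
P2.a=0 P2.b=2
P2.a=2 P2.b=2

outcome vector order: (P2.a,P2.b)
|SC outcomes| = 3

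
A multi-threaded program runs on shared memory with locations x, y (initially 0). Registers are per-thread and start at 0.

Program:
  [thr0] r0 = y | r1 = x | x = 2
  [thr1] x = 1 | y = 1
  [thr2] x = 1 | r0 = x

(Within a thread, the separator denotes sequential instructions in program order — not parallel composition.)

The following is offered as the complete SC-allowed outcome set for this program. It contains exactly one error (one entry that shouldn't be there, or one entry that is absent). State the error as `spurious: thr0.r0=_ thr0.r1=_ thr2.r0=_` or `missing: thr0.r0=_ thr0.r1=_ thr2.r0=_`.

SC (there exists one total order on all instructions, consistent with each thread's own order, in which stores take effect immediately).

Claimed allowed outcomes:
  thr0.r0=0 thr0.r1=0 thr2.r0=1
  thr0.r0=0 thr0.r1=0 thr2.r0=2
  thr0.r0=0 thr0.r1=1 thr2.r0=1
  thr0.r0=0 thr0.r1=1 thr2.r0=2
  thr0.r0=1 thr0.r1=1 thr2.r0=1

outcome vector order: (thr0.r0,thr0.r1,thr2.r0)
[SC] allowed = {<0 0 1>, <0 0 2>, <0 1 1>, <0 1 2>, <1 1 1>, <1 1 2>}
SC∖claimed = {<1 1 2>}

missing: thr0.r0=1 thr0.r1=1 thr2.r0=2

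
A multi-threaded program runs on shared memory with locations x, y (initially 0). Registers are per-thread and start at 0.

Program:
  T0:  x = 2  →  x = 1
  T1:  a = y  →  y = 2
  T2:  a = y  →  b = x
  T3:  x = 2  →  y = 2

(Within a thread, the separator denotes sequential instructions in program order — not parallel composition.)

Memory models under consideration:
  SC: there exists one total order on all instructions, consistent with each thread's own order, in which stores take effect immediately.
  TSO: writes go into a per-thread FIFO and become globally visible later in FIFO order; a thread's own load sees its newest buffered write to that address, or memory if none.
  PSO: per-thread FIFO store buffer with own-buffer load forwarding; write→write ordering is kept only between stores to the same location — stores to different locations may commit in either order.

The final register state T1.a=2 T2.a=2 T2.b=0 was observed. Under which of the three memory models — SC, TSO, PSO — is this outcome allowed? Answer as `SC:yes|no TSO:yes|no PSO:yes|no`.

SC:no TSO:no PSO:yes

outcome vector order: (T1.a,T2.a,T2.b)
[SC] allowed = {000 001 002 020 021 022 200 201 202 221 222}
[TSO] allowed = {000 001 002 020 021 022 200 201 202 221 222}
[PSO] allowed = {000 001 002 020 021 022 200 201 202 220 221 222}
target 220 ∈ {PSO}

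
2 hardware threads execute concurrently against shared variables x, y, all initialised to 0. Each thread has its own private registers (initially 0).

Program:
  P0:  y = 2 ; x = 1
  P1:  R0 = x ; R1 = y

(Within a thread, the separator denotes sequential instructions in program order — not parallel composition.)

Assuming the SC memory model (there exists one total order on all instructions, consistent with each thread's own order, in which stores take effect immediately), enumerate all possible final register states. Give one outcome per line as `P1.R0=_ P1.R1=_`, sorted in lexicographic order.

P1.R0=0 P1.R1=0
P1.R0=0 P1.R1=2
P1.R0=1 P1.R1=2

outcome vector order: (P1.R0,P1.R1)
|SC outcomes| = 3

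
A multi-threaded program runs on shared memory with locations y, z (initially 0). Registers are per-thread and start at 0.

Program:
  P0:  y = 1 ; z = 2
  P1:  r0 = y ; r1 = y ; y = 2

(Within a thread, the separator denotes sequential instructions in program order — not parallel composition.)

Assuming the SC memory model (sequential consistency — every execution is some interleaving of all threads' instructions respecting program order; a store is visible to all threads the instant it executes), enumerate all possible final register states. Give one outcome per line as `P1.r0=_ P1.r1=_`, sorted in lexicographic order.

P1.r0=0 P1.r1=0
P1.r0=0 P1.r1=1
P1.r0=1 P1.r1=1

outcome vector order: (P1.r0,P1.r1)
|SC outcomes| = 3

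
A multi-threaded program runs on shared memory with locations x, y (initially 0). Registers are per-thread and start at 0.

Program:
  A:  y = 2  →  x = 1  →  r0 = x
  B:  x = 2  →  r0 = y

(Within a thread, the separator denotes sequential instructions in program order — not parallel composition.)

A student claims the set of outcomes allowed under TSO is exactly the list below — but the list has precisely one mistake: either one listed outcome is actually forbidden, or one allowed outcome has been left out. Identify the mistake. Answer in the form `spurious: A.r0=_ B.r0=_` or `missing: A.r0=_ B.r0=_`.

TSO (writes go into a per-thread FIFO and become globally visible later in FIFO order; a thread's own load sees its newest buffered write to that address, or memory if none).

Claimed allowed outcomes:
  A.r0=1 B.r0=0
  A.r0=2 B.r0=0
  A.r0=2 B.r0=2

outcome vector order: (A.r0,B.r0)
TSO (4): <1 0>, <1 2>, <2 0>, <2 2>
TSO∖claimed = {<1 2>}

missing: A.r0=1 B.r0=2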